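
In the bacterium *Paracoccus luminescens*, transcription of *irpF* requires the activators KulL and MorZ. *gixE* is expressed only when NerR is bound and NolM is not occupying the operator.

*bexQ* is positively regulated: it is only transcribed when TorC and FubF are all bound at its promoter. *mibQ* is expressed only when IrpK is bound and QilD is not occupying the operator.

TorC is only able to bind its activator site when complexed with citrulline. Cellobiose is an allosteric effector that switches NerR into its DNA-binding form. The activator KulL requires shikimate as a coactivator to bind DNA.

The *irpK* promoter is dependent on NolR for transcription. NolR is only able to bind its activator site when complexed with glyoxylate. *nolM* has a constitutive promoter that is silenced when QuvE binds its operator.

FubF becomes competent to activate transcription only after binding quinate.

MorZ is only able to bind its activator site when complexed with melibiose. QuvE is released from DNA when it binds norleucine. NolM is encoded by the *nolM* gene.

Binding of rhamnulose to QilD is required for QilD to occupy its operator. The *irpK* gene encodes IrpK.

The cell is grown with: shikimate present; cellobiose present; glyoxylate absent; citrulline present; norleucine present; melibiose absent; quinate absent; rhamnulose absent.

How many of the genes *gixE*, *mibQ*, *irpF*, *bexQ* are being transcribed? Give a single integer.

Cellobiose is present, so NerR is active.
Norleucine is present, so QuvE is inactive.
With no repressor bound, *nolM* is transcribed.
So NolM is produced and active.
With repressor NolM bound, *gixE* is not transcribed.
→ *gixE* is OFF.
Glyoxylate is absent, so NolR is inactive.
Required activator NolR is absent, so *irpK* is not transcribed.
So IrpK is not produced.
Rhamnulose is absent, so QilD is inactive.
Required activator IrpK is absent, so *mibQ* is not transcribed.
→ *mibQ* is OFF.
Shikimate is present, so KulL is active.
Melibiose is absent, so MorZ is inactive.
Required activator MorZ is absent, so *irpF* is not transcribed.
→ *irpF* is OFF.
Citrulline is present, so TorC is active.
Quinate is absent, so FubF is inactive.
Required activator FubF is absent, so *bexQ* is not transcribed.
→ *bexQ* is OFF.
0 of the 4 genes are transcribed.

0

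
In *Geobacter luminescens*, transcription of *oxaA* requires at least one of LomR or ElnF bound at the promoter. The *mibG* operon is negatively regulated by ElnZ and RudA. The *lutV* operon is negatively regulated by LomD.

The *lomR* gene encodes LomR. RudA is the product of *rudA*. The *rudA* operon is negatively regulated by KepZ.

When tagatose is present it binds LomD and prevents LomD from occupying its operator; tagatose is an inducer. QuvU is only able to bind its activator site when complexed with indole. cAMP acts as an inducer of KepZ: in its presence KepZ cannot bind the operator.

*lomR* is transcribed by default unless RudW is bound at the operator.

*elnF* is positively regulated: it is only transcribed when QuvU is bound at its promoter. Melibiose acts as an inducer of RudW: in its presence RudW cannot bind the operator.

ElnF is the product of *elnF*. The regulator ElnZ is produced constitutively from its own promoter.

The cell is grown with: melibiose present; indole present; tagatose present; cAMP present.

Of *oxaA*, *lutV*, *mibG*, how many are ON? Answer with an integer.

2

Melibiose is present, so RudW is inactive.
With no repressor bound, *lomR* is transcribed.
So LomR is produced and active.
Indole is present, so QuvU is active.
No repressor is bound and QuvU is active, so *elnF* is transcribed.
So ElnF is produced and active.
Activator LomR is present, so *oxaA* is transcribed.
→ *oxaA* is ON.
Tagatose is present, so LomD is inactive.
With no repressor bound, *lutV* is transcribed.
→ *lutV* is ON.
ElnZ is produced constitutively and is active.
cAMP is present, so KepZ is inactive.
With no repressor bound, *rudA* is transcribed.
So RudA is produced and active.
With repressor ElnZ bound, *mibG* is not transcribed.
→ *mibG* is OFF.
2 of the 3 genes are transcribed.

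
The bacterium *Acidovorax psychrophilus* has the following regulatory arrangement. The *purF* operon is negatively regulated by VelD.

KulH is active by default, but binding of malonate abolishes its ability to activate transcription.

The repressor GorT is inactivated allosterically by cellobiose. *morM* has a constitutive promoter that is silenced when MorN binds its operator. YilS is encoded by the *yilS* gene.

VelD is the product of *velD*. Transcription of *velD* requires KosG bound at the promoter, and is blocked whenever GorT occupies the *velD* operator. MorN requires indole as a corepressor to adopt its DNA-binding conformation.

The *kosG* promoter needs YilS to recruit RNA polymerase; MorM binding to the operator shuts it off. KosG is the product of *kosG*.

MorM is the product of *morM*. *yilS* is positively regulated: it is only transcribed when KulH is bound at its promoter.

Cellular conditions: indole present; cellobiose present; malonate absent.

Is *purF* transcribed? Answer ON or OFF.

OFF

Malonate is absent, so KulH is active.
No repressor is bound and KulH is active, so *yilS* is transcribed.
So YilS is produced and active.
Indole is present, so MorN is active.
With repressor MorN bound, *morM* is not transcribed.
So MorM is not produced.
No repressor is bound and YilS is active, so *kosG* is transcribed.
So KosG is produced and active.
Cellobiose is present, so GorT is inactive.
No repressor is bound and KosG is active, so *velD* is transcribed.
So VelD is produced and active.
With repressor VelD bound, *purF* is not transcribed.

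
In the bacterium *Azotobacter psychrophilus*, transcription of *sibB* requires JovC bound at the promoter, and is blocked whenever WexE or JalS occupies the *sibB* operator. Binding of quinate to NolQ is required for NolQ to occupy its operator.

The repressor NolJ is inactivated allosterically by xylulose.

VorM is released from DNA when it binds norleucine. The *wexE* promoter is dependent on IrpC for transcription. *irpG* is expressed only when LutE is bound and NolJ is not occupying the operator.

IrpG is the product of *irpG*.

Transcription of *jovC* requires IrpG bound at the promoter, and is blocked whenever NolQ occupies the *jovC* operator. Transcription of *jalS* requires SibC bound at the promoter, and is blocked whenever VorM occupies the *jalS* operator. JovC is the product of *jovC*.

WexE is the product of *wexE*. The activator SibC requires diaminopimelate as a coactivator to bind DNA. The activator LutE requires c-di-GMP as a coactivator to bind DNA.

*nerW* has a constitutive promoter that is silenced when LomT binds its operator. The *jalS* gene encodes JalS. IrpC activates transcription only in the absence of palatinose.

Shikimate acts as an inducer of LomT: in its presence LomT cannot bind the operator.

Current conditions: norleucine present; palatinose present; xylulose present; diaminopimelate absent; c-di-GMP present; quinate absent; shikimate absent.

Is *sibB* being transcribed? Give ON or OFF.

ON

Quinate is absent, so NolQ is inactive.
c-di-GMP is present, so LutE is active.
Xylulose is present, so NolJ is inactive.
No repressor is bound and LutE is active, so *irpG* is transcribed.
So IrpG is produced and active.
No repressor is bound and IrpG is active, so *jovC* is transcribed.
So JovC is produced and active.
Palatinose is present, so IrpC is inactive.
Required activator IrpC is absent, so *wexE* is not transcribed.
So WexE is not produced.
Diaminopimelate is absent, so SibC is inactive.
Norleucine is present, so VorM is inactive.
Required activator SibC is absent, so *jalS* is not transcribed.
So JalS is not produced.
No repressor is bound and JovC is active, so *sibB* is transcribed.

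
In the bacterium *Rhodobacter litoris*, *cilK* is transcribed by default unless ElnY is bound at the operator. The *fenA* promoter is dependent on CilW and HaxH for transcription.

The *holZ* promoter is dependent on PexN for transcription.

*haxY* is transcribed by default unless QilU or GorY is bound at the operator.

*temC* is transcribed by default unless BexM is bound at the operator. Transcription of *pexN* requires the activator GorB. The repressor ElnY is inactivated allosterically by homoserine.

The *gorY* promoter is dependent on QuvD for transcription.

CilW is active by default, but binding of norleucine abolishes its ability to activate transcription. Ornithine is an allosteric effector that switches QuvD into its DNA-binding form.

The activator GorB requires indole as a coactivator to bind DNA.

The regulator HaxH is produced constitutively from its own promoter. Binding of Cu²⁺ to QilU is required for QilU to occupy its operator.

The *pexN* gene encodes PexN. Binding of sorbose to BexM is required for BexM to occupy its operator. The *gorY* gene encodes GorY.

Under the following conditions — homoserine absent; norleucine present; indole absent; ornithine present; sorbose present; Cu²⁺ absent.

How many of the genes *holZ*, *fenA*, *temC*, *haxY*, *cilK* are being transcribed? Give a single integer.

Indole is absent, so GorB is inactive.
Required activator GorB is absent, so *pexN* is not transcribed.
So PexN is not produced.
Required activator PexN is absent, so *holZ* is not transcribed.
→ *holZ* is OFF.
Norleucine is present, so CilW is inactive.
HaxH is produced constitutively and is active.
Required activator CilW is absent, so *fenA* is not transcribed.
→ *fenA* is OFF.
Sorbose is present, so BexM is active.
With repressor BexM bound, *temC* is not transcribed.
→ *temC* is OFF.
Cu²⁺ is absent, so QilU is inactive.
Ornithine is present, so QuvD is active.
No repressor is bound and QuvD is active, so *gorY* is transcribed.
So GorY is produced and active.
With repressor GorY bound, *haxY* is not transcribed.
→ *haxY* is OFF.
Homoserine is absent, so ElnY is active.
With repressor ElnY bound, *cilK* is not transcribed.
→ *cilK* is OFF.
0 of the 5 genes are transcribed.

0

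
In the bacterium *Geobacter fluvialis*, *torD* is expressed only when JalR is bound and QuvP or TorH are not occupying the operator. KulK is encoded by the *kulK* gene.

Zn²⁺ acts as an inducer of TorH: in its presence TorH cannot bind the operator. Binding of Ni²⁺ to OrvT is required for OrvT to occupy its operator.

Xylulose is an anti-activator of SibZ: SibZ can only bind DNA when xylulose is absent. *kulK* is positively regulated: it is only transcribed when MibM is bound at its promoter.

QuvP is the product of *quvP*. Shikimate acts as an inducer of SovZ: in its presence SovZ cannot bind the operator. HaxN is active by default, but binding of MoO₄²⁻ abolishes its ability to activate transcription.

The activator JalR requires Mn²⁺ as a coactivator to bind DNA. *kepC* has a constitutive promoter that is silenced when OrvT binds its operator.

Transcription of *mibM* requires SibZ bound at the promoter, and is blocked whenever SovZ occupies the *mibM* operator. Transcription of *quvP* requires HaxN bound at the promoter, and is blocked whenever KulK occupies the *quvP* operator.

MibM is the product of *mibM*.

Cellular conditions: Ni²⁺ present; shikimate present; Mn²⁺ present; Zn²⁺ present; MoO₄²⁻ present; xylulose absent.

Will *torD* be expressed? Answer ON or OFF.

MoO₄²⁻ is present, so HaxN is inactive.
Shikimate is present, so SovZ is inactive.
Xylulose is absent, so SibZ is active.
No repressor is bound and SibZ is active, so *mibM* is transcribed.
So MibM is produced and active.
No repressor is bound and MibM is active, so *kulK* is transcribed.
So KulK is produced and active.
With repressor KulK bound, *quvP* is not transcribed.
So QuvP is not produced.
Zn²⁺ is present, so TorH is inactive.
Mn²⁺ is present, so JalR is active.
No repressor is bound and JalR is active, so *torD* is transcribed.

ON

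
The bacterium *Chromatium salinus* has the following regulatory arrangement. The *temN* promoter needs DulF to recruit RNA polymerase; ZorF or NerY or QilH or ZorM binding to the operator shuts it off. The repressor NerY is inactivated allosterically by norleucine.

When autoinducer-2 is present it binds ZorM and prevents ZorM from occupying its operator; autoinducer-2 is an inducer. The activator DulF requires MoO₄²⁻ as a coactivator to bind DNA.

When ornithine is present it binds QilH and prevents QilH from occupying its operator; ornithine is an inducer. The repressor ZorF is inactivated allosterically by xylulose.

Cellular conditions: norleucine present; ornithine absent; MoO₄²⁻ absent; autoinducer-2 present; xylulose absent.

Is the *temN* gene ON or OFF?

Xylulose is absent, so ZorF is active.
Norleucine is present, so NerY is inactive.
Ornithine is absent, so QilH is active.
MoO₄²⁻ is absent, so DulF is inactive.
Autoinducer-2 is present, so ZorM is inactive.
With repressor ZorF bound, *temN* is not transcribed.

OFF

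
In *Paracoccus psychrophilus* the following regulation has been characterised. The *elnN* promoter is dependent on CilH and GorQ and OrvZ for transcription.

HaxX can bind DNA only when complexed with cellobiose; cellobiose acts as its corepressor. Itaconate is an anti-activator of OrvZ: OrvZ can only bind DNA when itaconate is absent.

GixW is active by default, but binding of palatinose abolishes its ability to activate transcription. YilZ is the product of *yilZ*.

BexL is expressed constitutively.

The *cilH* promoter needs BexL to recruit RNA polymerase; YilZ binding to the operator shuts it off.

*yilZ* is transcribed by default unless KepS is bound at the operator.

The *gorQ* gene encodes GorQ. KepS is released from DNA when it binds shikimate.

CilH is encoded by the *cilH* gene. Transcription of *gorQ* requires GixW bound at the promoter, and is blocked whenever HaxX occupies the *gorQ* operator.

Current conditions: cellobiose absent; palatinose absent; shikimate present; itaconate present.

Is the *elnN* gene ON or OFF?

BexL is produced constitutively and is active.
Shikimate is present, so KepS is inactive.
With no repressor bound, *yilZ* is transcribed.
So YilZ is produced and active.
With repressor YilZ bound, *cilH* is not transcribed.
So CilH is not produced.
Cellobiose is absent, so HaxX is inactive.
Palatinose is absent, so GixW is active.
No repressor is bound and GixW is active, so *gorQ* is transcribed.
So GorQ is produced and active.
Itaconate is present, so OrvZ is inactive.
Required activator CilH is absent, so *elnN* is not transcribed.

OFF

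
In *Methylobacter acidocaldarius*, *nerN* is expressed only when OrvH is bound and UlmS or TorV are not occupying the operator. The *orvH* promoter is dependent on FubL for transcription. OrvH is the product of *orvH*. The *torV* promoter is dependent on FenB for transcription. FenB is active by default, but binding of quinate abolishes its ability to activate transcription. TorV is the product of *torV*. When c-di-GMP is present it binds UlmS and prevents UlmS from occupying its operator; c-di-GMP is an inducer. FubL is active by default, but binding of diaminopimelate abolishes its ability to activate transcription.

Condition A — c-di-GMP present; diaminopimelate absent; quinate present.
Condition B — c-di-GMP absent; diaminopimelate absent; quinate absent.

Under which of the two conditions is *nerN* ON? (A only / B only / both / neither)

Condition A:
c-di-GMP is present, so UlmS is inactive.
Diaminopimelate is absent, so FubL is active.
No repressor is bound and FubL is active, so *orvH* is transcribed.
So OrvH is produced and active.
Quinate is present, so FenB is inactive.
Required activator FenB is absent, so *torV* is not transcribed.
So TorV is not produced.
No repressor is bound and OrvH is active, so *nerN* is transcribed.
→ *nerN* is ON in A.
Condition B:
c-di-GMP is absent, so UlmS is active.
Diaminopimelate is absent, so FubL is active.
No repressor is bound and FubL is active, so *orvH* is transcribed.
So OrvH is produced and active.
Quinate is absent, so FenB is active.
No repressor is bound and FenB is active, so *torV* is transcribed.
So TorV is produced and active.
With repressor UlmS bound, *nerN* is not transcribed.
→ *nerN* is OFF in B.

A only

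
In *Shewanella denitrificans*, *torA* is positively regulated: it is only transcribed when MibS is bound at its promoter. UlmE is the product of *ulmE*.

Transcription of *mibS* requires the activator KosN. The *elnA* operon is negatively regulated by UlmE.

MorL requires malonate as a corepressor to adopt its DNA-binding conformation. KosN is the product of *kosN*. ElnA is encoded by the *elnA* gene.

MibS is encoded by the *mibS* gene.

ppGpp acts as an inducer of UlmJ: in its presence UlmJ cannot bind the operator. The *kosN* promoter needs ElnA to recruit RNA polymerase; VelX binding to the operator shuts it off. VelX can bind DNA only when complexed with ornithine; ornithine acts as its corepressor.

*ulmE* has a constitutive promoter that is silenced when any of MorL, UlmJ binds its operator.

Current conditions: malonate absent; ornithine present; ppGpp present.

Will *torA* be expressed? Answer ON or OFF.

OFF

Malonate is absent, so MorL is inactive.
ppGpp is present, so UlmJ is inactive.
With no repressor bound, *ulmE* is transcribed.
So UlmE is produced and active.
With repressor UlmE bound, *elnA* is not transcribed.
So ElnA is not produced.
Ornithine is present, so VelX is active.
With repressor VelX bound, *kosN* is not transcribed.
So KosN is not produced.
Required activator KosN is absent, so *mibS* is not transcribed.
So MibS is not produced.
Required activator MibS is absent, so *torA* is not transcribed.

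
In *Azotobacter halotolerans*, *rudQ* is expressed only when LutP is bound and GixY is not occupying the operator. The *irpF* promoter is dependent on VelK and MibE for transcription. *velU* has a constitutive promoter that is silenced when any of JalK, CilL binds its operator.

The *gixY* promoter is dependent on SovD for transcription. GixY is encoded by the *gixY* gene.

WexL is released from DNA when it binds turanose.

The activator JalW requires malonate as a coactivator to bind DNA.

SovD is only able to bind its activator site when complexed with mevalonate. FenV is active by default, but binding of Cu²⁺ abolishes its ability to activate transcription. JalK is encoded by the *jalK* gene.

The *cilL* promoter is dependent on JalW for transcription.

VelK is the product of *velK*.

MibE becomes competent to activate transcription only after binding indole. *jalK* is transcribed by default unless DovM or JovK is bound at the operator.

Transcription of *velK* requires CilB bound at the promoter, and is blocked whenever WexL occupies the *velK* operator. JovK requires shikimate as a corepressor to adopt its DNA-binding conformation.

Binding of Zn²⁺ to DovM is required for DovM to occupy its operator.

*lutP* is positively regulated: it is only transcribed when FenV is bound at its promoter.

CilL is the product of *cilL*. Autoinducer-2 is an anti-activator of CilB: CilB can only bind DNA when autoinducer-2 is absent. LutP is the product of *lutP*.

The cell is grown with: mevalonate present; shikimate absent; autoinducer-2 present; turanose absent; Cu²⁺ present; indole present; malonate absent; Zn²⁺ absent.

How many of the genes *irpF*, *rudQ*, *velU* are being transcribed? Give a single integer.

0

Autoinducer-2 is present, so CilB is inactive.
Turanose is absent, so WexL is active.
With repressor WexL bound, *velK* is not transcribed.
So VelK is not produced.
Indole is present, so MibE is active.
Required activator VelK is absent, so *irpF* is not transcribed.
→ *irpF* is OFF.
Mevalonate is present, so SovD is active.
No repressor is bound and SovD is active, so *gixY* is transcribed.
So GixY is produced and active.
Cu²⁺ is present, so FenV is inactive.
Required activator FenV is absent, so *lutP* is not transcribed.
So LutP is not produced.
With repressor GixY bound, *rudQ* is not transcribed.
→ *rudQ* is OFF.
Zn²⁺ is absent, so DovM is inactive.
Shikimate is absent, so JovK is inactive.
With no repressor bound, *jalK* is transcribed.
So JalK is produced and active.
Malonate is absent, so JalW is inactive.
Required activator JalW is absent, so *cilL* is not transcribed.
So CilL is not produced.
With repressor JalK bound, *velU* is not transcribed.
→ *velU* is OFF.
0 of the 3 genes are transcribed.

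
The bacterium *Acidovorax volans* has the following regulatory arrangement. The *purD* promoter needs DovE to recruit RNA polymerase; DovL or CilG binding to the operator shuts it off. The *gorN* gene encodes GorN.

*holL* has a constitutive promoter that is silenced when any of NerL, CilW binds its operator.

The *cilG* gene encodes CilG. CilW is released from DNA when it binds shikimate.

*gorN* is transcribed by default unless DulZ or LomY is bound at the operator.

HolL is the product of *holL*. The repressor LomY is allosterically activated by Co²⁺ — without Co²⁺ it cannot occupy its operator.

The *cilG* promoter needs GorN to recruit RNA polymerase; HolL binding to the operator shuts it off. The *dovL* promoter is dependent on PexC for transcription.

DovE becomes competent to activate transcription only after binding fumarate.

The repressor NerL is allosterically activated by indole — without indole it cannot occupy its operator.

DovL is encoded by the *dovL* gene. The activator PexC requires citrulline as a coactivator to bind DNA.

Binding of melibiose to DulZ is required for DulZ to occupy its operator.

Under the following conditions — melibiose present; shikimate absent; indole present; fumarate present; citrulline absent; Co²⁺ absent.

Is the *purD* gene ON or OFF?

Fumarate is present, so DovE is active.
Citrulline is absent, so PexC is inactive.
Required activator PexC is absent, so *dovL* is not transcribed.
So DovL is not produced.
Melibiose is present, so DulZ is active.
Co²⁺ is absent, so LomY is inactive.
With repressor DulZ bound, *gorN* is not transcribed.
So GorN is not produced.
Indole is present, so NerL is active.
Shikimate is absent, so CilW is active.
With repressor NerL bound, *holL* is not transcribed.
So HolL is not produced.
Required activator GorN is absent, so *cilG* is not transcribed.
So CilG is not produced.
No repressor is bound and DovE is active, so *purD* is transcribed.

ON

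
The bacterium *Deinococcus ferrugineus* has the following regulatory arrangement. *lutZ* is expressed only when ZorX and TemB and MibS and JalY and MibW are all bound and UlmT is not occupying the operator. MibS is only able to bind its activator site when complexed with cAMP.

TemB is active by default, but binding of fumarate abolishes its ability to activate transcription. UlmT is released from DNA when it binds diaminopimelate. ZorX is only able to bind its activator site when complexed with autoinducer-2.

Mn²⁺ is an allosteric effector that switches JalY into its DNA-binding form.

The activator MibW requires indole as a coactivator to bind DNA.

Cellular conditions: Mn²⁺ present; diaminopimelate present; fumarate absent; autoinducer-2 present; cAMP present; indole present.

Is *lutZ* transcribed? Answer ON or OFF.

Diaminopimelate is present, so UlmT is inactive.
Autoinducer-2 is present, so ZorX is active.
Fumarate is absent, so TemB is active.
cAMP is present, so MibS is active.
Mn²⁺ is present, so JalY is active.
Indole is present, so MibW is active.
No repressor is bound and ZorX and TemB and MibS and JalY and MibW are active, so *lutZ* is transcribed.

ON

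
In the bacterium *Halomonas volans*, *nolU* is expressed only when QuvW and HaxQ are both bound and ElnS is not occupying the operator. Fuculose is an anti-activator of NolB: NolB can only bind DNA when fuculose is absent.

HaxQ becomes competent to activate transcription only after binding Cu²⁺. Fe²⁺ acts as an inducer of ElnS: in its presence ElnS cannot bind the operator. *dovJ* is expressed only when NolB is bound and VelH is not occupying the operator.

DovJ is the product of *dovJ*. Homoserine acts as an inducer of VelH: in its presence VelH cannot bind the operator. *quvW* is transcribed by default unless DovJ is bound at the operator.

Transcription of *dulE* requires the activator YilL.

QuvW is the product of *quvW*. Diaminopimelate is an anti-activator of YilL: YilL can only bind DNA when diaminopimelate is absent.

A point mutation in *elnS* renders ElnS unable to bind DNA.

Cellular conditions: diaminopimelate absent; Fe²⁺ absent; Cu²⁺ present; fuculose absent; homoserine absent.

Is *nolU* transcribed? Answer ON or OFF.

ON

Fuculose is absent, so NolB is active.
Homoserine is absent, so VelH is active.
With repressor VelH bound, *dovJ* is not transcribed.
So DovJ is not produced.
With no repressor bound, *quvW* is transcribed.
So QuvW is produced and active.
Cu²⁺ is present, so HaxQ is active.
ElnS is non-functional in this strain, so it has no effect.
No repressor is bound and QuvW and HaxQ are active, so *nolU* is transcribed.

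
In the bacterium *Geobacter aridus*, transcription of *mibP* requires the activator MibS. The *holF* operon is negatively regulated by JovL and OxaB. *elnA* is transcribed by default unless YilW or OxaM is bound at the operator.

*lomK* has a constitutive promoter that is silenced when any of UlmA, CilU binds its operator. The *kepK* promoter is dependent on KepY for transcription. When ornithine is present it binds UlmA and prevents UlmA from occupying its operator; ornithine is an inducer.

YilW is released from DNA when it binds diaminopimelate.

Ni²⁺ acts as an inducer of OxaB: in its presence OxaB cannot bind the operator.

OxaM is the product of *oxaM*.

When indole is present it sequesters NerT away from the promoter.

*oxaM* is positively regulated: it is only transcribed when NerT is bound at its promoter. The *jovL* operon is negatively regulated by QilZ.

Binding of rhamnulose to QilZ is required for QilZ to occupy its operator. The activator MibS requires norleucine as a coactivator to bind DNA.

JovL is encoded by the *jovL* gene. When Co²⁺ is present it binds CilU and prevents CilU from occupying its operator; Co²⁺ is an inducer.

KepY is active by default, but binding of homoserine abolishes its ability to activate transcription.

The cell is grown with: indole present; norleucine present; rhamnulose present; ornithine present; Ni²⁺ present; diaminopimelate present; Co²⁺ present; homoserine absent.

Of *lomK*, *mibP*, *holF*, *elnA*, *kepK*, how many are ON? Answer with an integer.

Ornithine is present, so UlmA is inactive.
Co²⁺ is present, so CilU is inactive.
With no repressor bound, *lomK* is transcribed.
→ *lomK* is ON.
Norleucine is present, so MibS is active.
No repressor is bound and MibS is active, so *mibP* is transcribed.
→ *mibP* is ON.
Rhamnulose is present, so QilZ is active.
With repressor QilZ bound, *jovL* is not transcribed.
So JovL is not produced.
Ni²⁺ is present, so OxaB is inactive.
With no repressor bound, *holF* is transcribed.
→ *holF* is ON.
Diaminopimelate is present, so YilW is inactive.
Indole is present, so NerT is inactive.
Required activator NerT is absent, so *oxaM* is not transcribed.
So OxaM is not produced.
With no repressor bound, *elnA* is transcribed.
→ *elnA* is ON.
Homoserine is absent, so KepY is active.
No repressor is bound and KepY is active, so *kepK* is transcribed.
→ *kepK* is ON.
5 of the 5 genes are transcribed.

5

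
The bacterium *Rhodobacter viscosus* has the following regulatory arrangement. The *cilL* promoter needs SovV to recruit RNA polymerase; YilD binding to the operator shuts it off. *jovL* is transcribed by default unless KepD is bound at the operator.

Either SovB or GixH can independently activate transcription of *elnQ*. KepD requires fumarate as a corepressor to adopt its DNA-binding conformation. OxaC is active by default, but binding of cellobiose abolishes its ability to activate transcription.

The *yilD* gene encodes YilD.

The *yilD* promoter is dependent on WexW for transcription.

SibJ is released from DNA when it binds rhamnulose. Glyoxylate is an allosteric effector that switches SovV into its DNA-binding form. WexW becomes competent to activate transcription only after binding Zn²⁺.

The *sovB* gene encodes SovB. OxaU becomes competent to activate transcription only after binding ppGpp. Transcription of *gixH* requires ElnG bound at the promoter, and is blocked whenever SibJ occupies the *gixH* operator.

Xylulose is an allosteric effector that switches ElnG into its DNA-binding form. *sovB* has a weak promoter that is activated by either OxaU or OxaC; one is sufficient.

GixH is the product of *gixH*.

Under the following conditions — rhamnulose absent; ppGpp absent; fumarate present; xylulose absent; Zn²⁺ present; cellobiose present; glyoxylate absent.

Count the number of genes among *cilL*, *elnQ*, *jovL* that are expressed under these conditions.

Zn²⁺ is present, so WexW is active.
No repressor is bound and WexW is active, so *yilD* is transcribed.
So YilD is produced and active.
Glyoxylate is absent, so SovV is inactive.
With repressor YilD bound, *cilL* is not transcribed.
→ *cilL* is OFF.
ppGpp is absent, so OxaU is inactive.
Cellobiose is present, so OxaC is inactive.
No activator is available at the *sovB* promoter, so *sovB* is not transcribed.
So SovB is not produced.
Xylulose is absent, so ElnG is inactive.
Rhamnulose is absent, so SibJ is active.
With repressor SibJ bound, *gixH* is not transcribed.
So GixH is not produced.
No activator is available at the *elnQ* promoter, so *elnQ* is not transcribed.
→ *elnQ* is OFF.
Fumarate is present, so KepD is active.
With repressor KepD bound, *jovL* is not transcribed.
→ *jovL* is OFF.
0 of the 3 genes are transcribed.

0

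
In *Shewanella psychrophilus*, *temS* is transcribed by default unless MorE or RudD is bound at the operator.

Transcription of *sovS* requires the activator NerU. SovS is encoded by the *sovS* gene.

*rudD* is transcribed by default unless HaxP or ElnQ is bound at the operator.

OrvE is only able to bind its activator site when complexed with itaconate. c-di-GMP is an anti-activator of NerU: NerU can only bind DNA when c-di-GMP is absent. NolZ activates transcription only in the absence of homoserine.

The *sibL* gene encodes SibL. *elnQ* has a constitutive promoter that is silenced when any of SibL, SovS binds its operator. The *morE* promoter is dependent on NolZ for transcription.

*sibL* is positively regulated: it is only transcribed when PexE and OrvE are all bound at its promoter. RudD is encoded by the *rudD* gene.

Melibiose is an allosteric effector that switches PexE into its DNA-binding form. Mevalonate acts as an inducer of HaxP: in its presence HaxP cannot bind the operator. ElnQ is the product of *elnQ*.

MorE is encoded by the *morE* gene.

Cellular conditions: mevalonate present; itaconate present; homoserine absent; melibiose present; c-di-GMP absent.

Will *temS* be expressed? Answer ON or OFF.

Homoserine is absent, so NolZ is active.
No repressor is bound and NolZ is active, so *morE* is transcribed.
So MorE is produced and active.
Mevalonate is present, so HaxP is inactive.
Melibiose is present, so PexE is active.
Itaconate is present, so OrvE is active.
No repressor is bound and PexE and OrvE are active, so *sibL* is transcribed.
So SibL is produced and active.
c-di-GMP is absent, so NerU is active.
No repressor is bound and NerU is active, so *sovS* is transcribed.
So SovS is produced and active.
With repressor SibL bound, *elnQ* is not transcribed.
So ElnQ is not produced.
With no repressor bound, *rudD* is transcribed.
So RudD is produced and active.
With repressor MorE bound, *temS* is not transcribed.

OFF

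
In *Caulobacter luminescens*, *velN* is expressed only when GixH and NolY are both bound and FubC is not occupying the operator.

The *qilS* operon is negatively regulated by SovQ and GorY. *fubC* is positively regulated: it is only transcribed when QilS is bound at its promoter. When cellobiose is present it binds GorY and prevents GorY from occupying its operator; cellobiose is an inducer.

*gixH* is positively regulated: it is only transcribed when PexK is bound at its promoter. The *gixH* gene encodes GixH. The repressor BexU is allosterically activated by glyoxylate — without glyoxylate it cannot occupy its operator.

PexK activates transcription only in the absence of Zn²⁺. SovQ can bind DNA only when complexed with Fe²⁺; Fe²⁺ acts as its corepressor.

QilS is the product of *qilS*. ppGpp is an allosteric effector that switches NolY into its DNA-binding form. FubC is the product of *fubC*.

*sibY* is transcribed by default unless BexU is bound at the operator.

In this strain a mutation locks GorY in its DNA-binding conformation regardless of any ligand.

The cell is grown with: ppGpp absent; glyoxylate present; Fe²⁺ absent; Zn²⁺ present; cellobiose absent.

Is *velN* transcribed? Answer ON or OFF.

Zn²⁺ is present, so PexK is inactive.
Required activator PexK is absent, so *gixH* is not transcribed.
So GixH is not produced.
ppGpp is absent, so NolY is inactive.
Fe²⁺ is absent, so SovQ is inactive.
GorY is constitutively active in this strain.
With repressor GorY bound, *qilS* is not transcribed.
So QilS is not produced.
Required activator QilS is absent, so *fubC* is not transcribed.
So FubC is not produced.
Required activator GixH is absent, so *velN* is not transcribed.

OFF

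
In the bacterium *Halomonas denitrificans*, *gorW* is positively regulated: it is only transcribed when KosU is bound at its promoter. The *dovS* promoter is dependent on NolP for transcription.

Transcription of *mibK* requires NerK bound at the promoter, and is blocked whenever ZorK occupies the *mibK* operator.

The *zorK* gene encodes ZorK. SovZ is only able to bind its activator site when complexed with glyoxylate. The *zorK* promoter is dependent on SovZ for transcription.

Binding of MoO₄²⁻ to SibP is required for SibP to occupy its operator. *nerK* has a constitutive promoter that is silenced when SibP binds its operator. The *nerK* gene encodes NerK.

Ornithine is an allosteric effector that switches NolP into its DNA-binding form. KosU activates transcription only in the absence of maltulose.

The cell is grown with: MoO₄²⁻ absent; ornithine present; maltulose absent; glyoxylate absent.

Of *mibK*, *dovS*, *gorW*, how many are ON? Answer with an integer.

3

Glyoxylate is absent, so SovZ is inactive.
Required activator SovZ is absent, so *zorK* is not transcribed.
So ZorK is not produced.
MoO₄²⁻ is absent, so SibP is inactive.
With no repressor bound, *nerK* is transcribed.
So NerK is produced and active.
No repressor is bound and NerK is active, so *mibK* is transcribed.
→ *mibK* is ON.
Ornithine is present, so NolP is active.
No repressor is bound and NolP is active, so *dovS* is transcribed.
→ *dovS* is ON.
Maltulose is absent, so KosU is active.
No repressor is bound and KosU is active, so *gorW* is transcribed.
→ *gorW* is ON.
3 of the 3 genes are transcribed.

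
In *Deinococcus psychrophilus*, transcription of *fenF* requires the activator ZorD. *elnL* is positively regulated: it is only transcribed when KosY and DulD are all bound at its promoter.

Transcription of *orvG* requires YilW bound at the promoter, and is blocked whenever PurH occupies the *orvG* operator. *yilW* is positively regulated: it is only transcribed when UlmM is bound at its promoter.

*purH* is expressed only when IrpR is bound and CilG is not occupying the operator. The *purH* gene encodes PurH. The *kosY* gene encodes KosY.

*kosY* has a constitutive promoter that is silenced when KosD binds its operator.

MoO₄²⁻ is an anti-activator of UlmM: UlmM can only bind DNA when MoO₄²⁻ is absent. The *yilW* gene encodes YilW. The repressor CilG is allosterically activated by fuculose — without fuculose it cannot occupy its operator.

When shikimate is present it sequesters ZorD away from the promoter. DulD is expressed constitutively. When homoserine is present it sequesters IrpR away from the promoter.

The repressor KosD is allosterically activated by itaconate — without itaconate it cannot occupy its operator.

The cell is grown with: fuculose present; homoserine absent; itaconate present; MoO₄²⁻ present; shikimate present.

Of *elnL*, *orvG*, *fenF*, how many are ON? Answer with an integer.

0

Itaconate is present, so KosD is active.
With repressor KosD bound, *kosY* is not transcribed.
So KosY is not produced.
DulD is produced constitutively and is active.
Required activator KosY is absent, so *elnL* is not transcribed.
→ *elnL* is OFF.
MoO₄²⁻ is present, so UlmM is inactive.
Required activator UlmM is absent, so *yilW* is not transcribed.
So YilW is not produced.
Fuculose is present, so CilG is active.
Homoserine is absent, so IrpR is active.
With repressor CilG bound, *purH* is not transcribed.
So PurH is not produced.
Required activator YilW is absent, so *orvG* is not transcribed.
→ *orvG* is OFF.
Shikimate is present, so ZorD is inactive.
Required activator ZorD is absent, so *fenF* is not transcribed.
→ *fenF* is OFF.
0 of the 3 genes are transcribed.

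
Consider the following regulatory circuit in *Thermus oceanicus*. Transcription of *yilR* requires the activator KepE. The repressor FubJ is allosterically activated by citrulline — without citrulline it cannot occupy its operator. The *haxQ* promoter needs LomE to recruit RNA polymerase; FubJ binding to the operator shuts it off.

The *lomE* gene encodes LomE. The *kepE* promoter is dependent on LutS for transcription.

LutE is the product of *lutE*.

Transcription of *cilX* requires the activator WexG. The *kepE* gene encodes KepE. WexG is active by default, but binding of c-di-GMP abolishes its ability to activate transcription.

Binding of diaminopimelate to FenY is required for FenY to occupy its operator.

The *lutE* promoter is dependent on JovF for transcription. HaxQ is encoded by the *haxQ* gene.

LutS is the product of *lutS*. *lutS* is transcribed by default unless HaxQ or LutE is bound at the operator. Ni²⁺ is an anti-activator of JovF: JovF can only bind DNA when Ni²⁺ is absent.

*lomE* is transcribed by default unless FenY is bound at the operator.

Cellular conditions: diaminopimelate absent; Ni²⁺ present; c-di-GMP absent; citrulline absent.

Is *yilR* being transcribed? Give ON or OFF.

Diaminopimelate is absent, so FenY is inactive.
With no repressor bound, *lomE* is transcribed.
So LomE is produced and active.
Citrulline is absent, so FubJ is inactive.
No repressor is bound and LomE is active, so *haxQ* is transcribed.
So HaxQ is produced and active.
Ni²⁺ is present, so JovF is inactive.
Required activator JovF is absent, so *lutE* is not transcribed.
So LutE is not produced.
With repressor HaxQ bound, *lutS* is not transcribed.
So LutS is not produced.
Required activator LutS is absent, so *kepE* is not transcribed.
So KepE is not produced.
Required activator KepE is absent, so *yilR* is not transcribed.

OFF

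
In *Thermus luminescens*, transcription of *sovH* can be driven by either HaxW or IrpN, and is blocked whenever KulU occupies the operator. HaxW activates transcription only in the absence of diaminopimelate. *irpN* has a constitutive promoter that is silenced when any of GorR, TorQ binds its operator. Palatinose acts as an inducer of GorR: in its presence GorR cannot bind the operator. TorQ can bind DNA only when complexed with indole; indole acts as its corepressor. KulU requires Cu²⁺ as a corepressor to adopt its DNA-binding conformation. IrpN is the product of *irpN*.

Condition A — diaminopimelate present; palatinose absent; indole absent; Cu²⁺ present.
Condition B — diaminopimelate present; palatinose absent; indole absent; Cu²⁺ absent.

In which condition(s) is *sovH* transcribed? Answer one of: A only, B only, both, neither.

neither

Condition A:
Diaminopimelate is present, so HaxW is inactive.
Palatinose is absent, so GorR is active.
Indole is absent, so TorQ is inactive.
With repressor GorR bound, *irpN* is not transcribed.
So IrpN is not produced.
Cu²⁺ is present, so KulU is active.
With repressor KulU bound, *sovH* is not transcribed.
→ *sovH* is OFF in A.
Condition B:
Diaminopimelate is present, so HaxW is inactive.
Palatinose is absent, so GorR is active.
Indole is absent, so TorQ is inactive.
With repressor GorR bound, *irpN* is not transcribed.
So IrpN is not produced.
Cu²⁺ is absent, so KulU is inactive.
No activator is available at the *sovH* promoter, so *sovH* is not transcribed.
→ *sovH* is OFF in B.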